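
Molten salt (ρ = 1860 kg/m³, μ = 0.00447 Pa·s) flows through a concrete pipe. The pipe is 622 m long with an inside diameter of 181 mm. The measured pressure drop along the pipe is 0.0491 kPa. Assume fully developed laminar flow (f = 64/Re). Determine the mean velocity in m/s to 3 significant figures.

For laminar flow, f = 64/Re with Re = ρVD/μ, so Darcy-Weisbach reduces to ΔP = 32μLV/D². Solving for V: V = ΔP·D²/(32μL) = 49.1·(0.181)²/(32·0.00447·622) = 0.01808 m/s.
Check: Re = ρVD/μ = 1860·0.01808·0.181/0.00447 = 1362 < 2300, so the laminar assumption holds.

V ≈ 0.0181 m/s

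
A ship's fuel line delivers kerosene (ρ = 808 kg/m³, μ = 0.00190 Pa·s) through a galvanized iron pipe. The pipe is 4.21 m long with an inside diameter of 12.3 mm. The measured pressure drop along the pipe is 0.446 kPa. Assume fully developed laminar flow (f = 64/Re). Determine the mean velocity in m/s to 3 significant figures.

V ≈ 0.264 m/s

For laminar flow, f = 64/Re with Re = ρVD/μ, so Darcy-Weisbach reduces to ΔP = 32μLV/D². Solving for V: V = ΔP·D²/(32μL) = 446·(0.0123)²/(32·0.0019·4.21) = 0.2636 m/s.
Check: Re = ρVD/μ = 808·0.2636·0.0123/0.0019 = 1379 < 2300, so the laminar assumption holds.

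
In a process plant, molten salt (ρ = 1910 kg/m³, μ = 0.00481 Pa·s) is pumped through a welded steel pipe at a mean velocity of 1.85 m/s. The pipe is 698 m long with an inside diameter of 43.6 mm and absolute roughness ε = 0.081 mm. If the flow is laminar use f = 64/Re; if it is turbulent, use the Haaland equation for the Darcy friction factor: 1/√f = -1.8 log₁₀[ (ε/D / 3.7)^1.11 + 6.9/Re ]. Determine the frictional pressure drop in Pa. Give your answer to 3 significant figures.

ΔP ≈ 1.43×10^6 Pa

Reynolds number Re = ρVD/μ = 1910 · 1.85 · 0.0436 / 0.00481 = 3.203e+04.
Re > 4000 → turbulent. Relative roughness ε/D = 8.1e-05/0.0436 = 0.00186. Haaland: 1/√f = -1.8 log₁₀[(0.00186/3.7)^1.11 + 6.9/3.203e+04] = -1.8 log₁₀[0.000218 + 0.000215] = 6.054, so f = 0.02728.
Darcy-Weisbach: ΔP = f(L/D)(ρV²/2) = 0.02728·(698/0.0436)·(1910·1.85²/2) = 0.02728·1.601e+04·3268 = 1.428e+06 Pa.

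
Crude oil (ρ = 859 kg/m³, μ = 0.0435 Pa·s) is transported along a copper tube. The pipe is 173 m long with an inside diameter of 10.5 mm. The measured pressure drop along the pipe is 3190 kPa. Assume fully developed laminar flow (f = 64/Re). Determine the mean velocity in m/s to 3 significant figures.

V ≈ 1.46 m/s

For laminar flow, f = 64/Re with Re = ρVD/μ, so Darcy-Weisbach reduces to ΔP = 32μLV/D². Solving for V: V = ΔP·D²/(32μL) = 3.19e+06·(0.0105)²/(32·0.0435·173) = 1.46 m/s.
Check: Re = ρVD/μ = 859·1.46·0.0105/0.0435 = 302.8 < 2300, so the laminar assumption holds.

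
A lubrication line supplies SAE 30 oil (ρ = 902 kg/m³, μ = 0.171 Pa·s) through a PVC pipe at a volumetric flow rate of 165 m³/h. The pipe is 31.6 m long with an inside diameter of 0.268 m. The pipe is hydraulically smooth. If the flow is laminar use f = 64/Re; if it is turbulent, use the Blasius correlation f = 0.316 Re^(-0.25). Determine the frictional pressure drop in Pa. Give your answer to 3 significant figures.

ΔP ≈ 1960 Pa

Q = 165 m³/h = 165/3600 = 0.04583 m³/s.
Cross-sectional area A = πD²/4 = π(0.268)²/4 = 0.05641 m²; mean velocity V = Q/A = 0.04583/0.05641 = 0.8125 m/s.
Reynolds number Re = ρVD/μ = 902 · 0.8125 · 0.268 / 0.171 = 1149.
Re < 2300 → laminar flow, so f = 64/Re = 64/1149 = 0.05572 (the turbulent correlation is not needed).
Darcy-Weisbach: ΔP = f(L/D)(ρV²/2) = 0.05572·(31.6/0.268)·(902·0.8125²/2) = 0.05572·117.9·297.7 = 1956 Pa.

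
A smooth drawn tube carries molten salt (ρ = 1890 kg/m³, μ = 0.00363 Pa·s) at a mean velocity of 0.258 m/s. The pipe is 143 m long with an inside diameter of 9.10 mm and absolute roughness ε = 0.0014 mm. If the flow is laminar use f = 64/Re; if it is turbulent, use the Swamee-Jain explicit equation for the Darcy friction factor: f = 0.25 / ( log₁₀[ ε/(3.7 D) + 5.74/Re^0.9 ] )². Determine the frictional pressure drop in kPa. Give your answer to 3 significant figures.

Reynolds number Re = ρVD/μ = 1890 · 0.258 · 0.0091 / 0.00363 = 1222.
Re < 2300 → laminar flow, so f = 64/Re = 64/1222 = 0.05236 (the turbulent correlation is not needed).
Darcy-Weisbach: ΔP = f(L/D)(ρV²/2) = 0.05236·(143/0.0091)·(1890·0.258²/2) = 0.05236·1.571e+04·62.9 = 5.175e+04 Pa.
ΔP = 5.175e+04 Pa = 51.8 kPa.

ΔP ≈ 51.8 kPa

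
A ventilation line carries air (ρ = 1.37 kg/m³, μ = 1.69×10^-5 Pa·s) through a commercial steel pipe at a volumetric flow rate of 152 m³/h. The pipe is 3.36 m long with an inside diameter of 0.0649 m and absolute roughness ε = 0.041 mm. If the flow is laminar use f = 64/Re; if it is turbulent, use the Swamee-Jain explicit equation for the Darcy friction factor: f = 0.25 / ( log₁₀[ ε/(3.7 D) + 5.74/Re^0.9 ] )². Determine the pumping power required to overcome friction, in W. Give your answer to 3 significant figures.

P ≈ 5.38 W

Q = 152 m³/h = 152/3600 = 0.04222 m³/s.
Cross-sectional area A = πD²/4 = π(0.0649)²/4 = 0.003308 m²; mean velocity V = Q/A = 0.04222/0.003308 = 12.76 m/s.
Reynolds number Re = ρVD/μ = 1.37 · 12.76 · 0.0649 / 1.69e-05 = 6.715e+04.
Re > 4000 → turbulent. Relative roughness ε/D = 4.1e-05/0.0649 = 0.000632. Swamee-Jain: f = 0.25/(log₁₀[0.000632/3.7 + 5.74/6.715e+04^0.9])² = 0.25/(log₁₀[0.000171 + 0.00026])² = 0.25/(-3.366)² = 0.02207.
Darcy-Weisbach: ΔP = f(L/D)(ρV²/2) = 0.02207·(3.36/0.0649)·(1.37·12.76²/2) = 0.02207·51.77·111.6 = 127.5 Pa.
Pumping power P = QΔP = 0.04222·127.5 = 5.382 W = 5.38 W.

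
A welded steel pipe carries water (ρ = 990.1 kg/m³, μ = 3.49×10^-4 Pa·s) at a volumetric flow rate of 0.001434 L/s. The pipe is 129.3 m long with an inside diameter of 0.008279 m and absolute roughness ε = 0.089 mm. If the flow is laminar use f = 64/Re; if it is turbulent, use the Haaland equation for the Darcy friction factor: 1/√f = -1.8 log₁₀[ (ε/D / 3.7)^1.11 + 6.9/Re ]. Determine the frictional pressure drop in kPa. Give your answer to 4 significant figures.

Q = 0.001434 L/s = 0.001434/1000 = 1.434e-06 m³/s.
Cross-sectional area A = πD²/4 = π(0.008279)²/4 = 5.383e-05 m²; mean velocity V = Q/A = 1.434e-06/5.383e-05 = 0.02664 m/s.
Reynolds number Re = ρVD/μ = 990.1 · 0.02664 · 0.008279 / 0.000349 = 625.7.
Re < 2300 → laminar flow, so f = 64/Re = 64/625.7 = 0.1023 (the turbulent correlation is not needed).
Darcy-Weisbach: ΔP = f(L/D)(ρV²/2) = 0.1023·(129.3/0.008279)·(990.1·0.02664²/2) = 0.1023·1.562e+04·0.3513 = 561.2 Pa.
ΔP = 561.2 Pa = 0.5612 kPa.

ΔP ≈ 0.5612 kPa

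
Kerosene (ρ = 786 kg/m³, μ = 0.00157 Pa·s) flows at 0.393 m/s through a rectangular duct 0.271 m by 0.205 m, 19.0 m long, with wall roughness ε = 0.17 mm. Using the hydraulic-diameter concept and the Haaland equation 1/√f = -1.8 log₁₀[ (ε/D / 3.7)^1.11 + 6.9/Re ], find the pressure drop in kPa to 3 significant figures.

Hydraulic diameter D_h = 4A/P = 4·(0.271·0.205)/(2·(0.271+0.205)) = 0.2222/0.952 = 0.2334 m.
Re = ρVD_h/μ = 786·0.393·0.2334/0.00157 = 4.593e+04.
ε/D_h = 0.00017/0.2334 = 0.000728; Haaland gives 1/√f = -1.8 log₁₀[7.7e-05+0.00015] = 6.558, so f = 0.02325.
ΔP = f(L/D_h)(ρV²/2) = 0.02325·19/0.2334·60.7 = 114.9 Pa.
ΔP = 0.115 kPa.

ΔP ≈ 0.115 kPa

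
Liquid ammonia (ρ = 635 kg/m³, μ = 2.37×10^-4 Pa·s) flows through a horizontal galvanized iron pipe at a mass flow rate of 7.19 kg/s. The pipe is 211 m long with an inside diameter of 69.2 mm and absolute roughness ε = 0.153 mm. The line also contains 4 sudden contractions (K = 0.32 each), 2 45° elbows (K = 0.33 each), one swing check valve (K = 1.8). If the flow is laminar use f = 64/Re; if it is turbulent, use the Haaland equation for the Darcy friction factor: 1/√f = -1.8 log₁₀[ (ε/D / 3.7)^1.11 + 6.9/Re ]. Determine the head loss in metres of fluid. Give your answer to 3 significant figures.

h_f ≈ 36.1 m

A = πD²/4 = π(0.0692)²/4 = 0.003761 m²; mean velocity V = ṁ/(ρA) = 7.19/(635 · 0.003761) = 3.011 m/s.
Reynolds number Re = ρVD/μ = 635 · 3.011 · 0.0692 / 0.000237 = 5.582e+05.
Re > 4000 → turbulent. Relative roughness ε/D = 0.000153/0.0692 = 0.00221. Haaland: 1/√f = -1.8 log₁₀[(0.00221/3.7)^1.11 + 6.9/5.582e+05] = -1.8 log₁₀[0.000264 + 1.24e-05] = 6.405, so f = 0.02438.
Total minor-loss coefficient ΣK = 4·0.32 + 2·0.33 + 1·1.8 = 3.74.
ΔP = [f·L/D + ΣK]·(ρV²/2) = [0.02438·211/0.0692 + 3.74]·(635·3.011²/2) = [74.32 + 3.74]·2878 = 2.246e+05 Pa.
Head loss h_f = ΔP/(ρg) = 2.246e+05/(635·9.81) = 36.1 m.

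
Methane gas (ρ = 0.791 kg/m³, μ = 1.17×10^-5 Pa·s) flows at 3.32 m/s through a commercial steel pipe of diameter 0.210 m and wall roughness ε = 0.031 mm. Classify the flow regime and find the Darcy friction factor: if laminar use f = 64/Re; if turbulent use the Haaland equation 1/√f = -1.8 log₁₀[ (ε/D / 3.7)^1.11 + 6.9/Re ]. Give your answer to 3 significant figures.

f ≈ 0.0214

Re = ρVD/μ = 0.791·3.32·0.21/1.17e-05 = 4.714e+04.
Re > 4000 → turbulent. ε/D = 3.1e-05/0.21 = 0.000148; Haaland: 1/√f = -1.8 log₁₀[1.31e-05 + 0.000146] = 6.835, so f = 0.0214.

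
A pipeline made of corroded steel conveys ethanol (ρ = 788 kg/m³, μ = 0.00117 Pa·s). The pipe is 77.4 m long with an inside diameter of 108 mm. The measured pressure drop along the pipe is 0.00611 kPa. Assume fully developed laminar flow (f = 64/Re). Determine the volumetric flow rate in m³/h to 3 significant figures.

For laminar flow, f = 64/Re with Re = ρVD/μ, so Darcy-Weisbach reduces to ΔP = 32μLV/D². Solving for V: V = ΔP·D²/(32μL) = 6.11·(0.108)²/(32·0.00117·77.4) = 0.02459 m/s.
Check: Re = ρVD/μ = 788·0.02459·0.108/0.00117 = 1789 < 2300, so the laminar assumption holds.
Q = V·A = 0.02459·(π/4·0.108²) = 0.0002253 m³/s = 0.811 m³/h.

Q ≈ 0.811 m³/h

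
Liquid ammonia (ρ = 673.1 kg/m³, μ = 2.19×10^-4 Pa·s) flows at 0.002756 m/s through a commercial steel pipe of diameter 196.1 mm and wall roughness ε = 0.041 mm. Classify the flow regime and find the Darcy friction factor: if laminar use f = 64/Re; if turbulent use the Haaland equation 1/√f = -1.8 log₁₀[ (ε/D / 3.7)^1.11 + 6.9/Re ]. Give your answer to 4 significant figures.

Re = ρVD/μ = 673.1·0.002756·0.1961/0.000219 = 1661.
Re < 2300 → laminar, so f = 64/Re = 0.03853 (roughness is irrelevant in laminar flow).

f ≈ 0.03853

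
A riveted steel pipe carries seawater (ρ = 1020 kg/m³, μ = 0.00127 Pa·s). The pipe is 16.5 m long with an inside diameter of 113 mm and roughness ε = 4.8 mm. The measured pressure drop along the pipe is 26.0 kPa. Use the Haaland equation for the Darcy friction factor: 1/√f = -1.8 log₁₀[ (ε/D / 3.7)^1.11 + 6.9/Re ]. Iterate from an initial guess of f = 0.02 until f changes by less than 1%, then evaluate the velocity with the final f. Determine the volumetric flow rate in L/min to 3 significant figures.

Rearranging Darcy-Weisbach: V = √(2·ΔP·D/(f·L·ρ)). With ε/D = 0.0048/0.113 = 0.0425, iterate starting from f = 0.02:
  f = 0.02 → V = √(2·2.6e+04·0.113/(0.02·16.5·1020)) = 4.178 m/s; Re = ρVD/μ = 3.792e+05; f → 0.06663
  f = 0.06663 → V = 2.289 m/s; Re = 2.078e+05; f → 0.06668
Converged (Δf/f < 1%). With the final f = 0.06668: V = √(2·2.6e+04·0.113/(0.06668·16.5·1020)) = 2.288 m/s.
Q = V·A = 2.288·(π/4·0.113²) = 0.02295 m³/s = 1380 L/min.

Q ≈ 1380 L/min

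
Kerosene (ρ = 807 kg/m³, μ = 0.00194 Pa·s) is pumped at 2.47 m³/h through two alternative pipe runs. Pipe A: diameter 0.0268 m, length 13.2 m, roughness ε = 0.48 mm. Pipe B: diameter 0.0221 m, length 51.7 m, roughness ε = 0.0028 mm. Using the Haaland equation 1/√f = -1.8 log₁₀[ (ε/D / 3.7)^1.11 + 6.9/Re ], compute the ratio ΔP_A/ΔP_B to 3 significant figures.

Pipe A: V = Q/A = 0.0006861/0.0005641 = 1.216 m/s; Re = 1.356e+04; ε/D = 0.0179; Haaland → f = 0.0496; ΔP_A = f(L/D)(ρV²/2) = 1.458e+04 Pa.
Pipe B: V = Q/A = 0.0006861/0.0003836 = 1.789 m/s; Re = 1.644e+04; ε/D = 0.000127; Haaland → f = 0.02724; ΔP_B = f(L/D)(ρV²/2) = 8.227e+04 Pa.
ΔP_A/ΔP_B = 1.458e+04/8.227e+04 = 0.177.

ΔP_A/ΔP_B ≈ 0.177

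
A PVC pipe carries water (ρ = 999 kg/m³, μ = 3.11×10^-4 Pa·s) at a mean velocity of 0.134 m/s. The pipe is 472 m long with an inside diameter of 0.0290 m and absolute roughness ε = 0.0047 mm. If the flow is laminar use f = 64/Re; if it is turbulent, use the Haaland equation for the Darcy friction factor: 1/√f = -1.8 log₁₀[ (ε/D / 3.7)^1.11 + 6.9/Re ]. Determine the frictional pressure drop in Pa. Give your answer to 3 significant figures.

Reynolds number Re = ρVD/μ = 999 · 0.134 · 0.029 / 0.000311 = 1.248e+04.
Re > 4000 → turbulent. Relative roughness ε/D = 4.7e-06/0.029 = 0.000162. Haaland: 1/√f = -1.8 log₁₀[(0.000162/3.7)^1.11 + 6.9/1.248e+04] = -1.8 log₁₀[1.45e-05 + 0.000553] = 5.843, so f = 0.02929.
Darcy-Weisbach: ΔP = f(L/D)(ρV²/2) = 0.02929·(472/0.029)·(999·0.134²/2) = 0.02929·1.628e+04·8.969 = 4276 Pa.

ΔP ≈ 4280 Pa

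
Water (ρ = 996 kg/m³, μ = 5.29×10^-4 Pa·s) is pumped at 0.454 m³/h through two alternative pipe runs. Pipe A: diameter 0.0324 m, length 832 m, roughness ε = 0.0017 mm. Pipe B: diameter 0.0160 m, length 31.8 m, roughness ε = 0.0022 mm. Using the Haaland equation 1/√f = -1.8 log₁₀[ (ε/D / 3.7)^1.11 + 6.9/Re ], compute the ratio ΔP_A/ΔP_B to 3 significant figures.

ΔP_A/ΔP_B ≈ 0.920

Pipe A: V = Q/A = 0.0001261/0.0008245 = 0.153 m/s; Re = 9331; ε/D = 5.25e-05; Haaland → f = 0.03153; ΔP_A = f(L/D)(ρV²/2) = 9434 Pa.
Pipe B: V = Q/A = 0.0001261/0.0002011 = 0.6272 m/s; Re = 1.89e+04; ε/D = 0.000138; Haaland → f = 0.02634; ΔP_B = f(L/D)(ρV²/2) = 1.026e+04 Pa.
ΔP_A/ΔP_B = 9434/1.026e+04 = 0.920.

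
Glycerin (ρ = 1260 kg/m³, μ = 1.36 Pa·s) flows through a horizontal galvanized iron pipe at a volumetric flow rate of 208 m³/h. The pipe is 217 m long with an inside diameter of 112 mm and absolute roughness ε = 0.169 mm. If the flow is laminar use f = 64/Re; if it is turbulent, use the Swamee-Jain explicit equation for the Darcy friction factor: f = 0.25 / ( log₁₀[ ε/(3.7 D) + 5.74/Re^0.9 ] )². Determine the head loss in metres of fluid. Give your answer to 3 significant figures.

h_f ≈ 357 m

Q = 208 m³/h = 208/3600 = 0.05778 m³/s.
Cross-sectional area A = πD²/4 = π(0.112)²/4 = 0.009852 m²; mean velocity V = Q/A = 0.05778/0.009852 = 5.865 m/s.
Reynolds number Re = ρVD/μ = 1260 · 5.865 · 0.112 / 1.36 = 608.5.
Re < 2300 → laminar flow, so f = 64/Re = 64/608.5 = 0.1052 (the turbulent correlation is not needed).
Darcy-Weisbach: ΔP = f(L/D)(ρV²/2) = 0.1052·(217/0.112)·(1260·5.865²/2) = 0.1052·1938·2.167e+04 = 4.415e+06 Pa.
Head loss h_f = ΔP/(ρg) = 4.415e+06/(1260·9.81) = 357 m.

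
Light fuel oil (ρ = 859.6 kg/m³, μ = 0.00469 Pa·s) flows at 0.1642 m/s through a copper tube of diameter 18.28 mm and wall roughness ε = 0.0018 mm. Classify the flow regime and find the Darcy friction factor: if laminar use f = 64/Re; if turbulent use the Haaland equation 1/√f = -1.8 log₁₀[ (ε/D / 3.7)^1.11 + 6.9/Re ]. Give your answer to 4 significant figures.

Re = ρVD/μ = 859.6·0.1642·0.01828/0.00469 = 550.1.
Re < 2300 → laminar, so f = 64/Re = 0.1163 (roughness is irrelevant in laminar flow).

f ≈ 0.1163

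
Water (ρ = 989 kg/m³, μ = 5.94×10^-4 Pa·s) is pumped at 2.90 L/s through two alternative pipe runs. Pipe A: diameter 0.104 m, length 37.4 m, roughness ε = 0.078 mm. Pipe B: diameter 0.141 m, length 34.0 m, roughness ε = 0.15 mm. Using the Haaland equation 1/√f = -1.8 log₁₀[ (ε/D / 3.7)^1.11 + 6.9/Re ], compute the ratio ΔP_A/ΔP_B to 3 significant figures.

Pipe A: V = Q/A = 0.0029/0.008495 = 0.3414 m/s; Re = 5.911e+04; ε/D = 0.00075; Haaland → f = 0.02246; ΔP_A = f(L/D)(ρV²/2) = 465.4 Pa.
Pipe B: V = Q/A = 0.0029/0.01561 = 0.1857 m/s; Re = 4.36e+04; ε/D = 0.00106; Haaland → f = 0.02435; ΔP_B = f(L/D)(ρV²/2) = 100.2 Pa.
ΔP_A/ΔP_B = 465.4/100.2 = 4.65.

ΔP_A/ΔP_B ≈ 4.65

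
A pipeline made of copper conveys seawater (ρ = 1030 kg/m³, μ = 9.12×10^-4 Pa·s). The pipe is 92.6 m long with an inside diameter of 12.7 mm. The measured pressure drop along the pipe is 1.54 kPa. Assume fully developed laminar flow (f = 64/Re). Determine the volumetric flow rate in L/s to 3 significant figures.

For laminar flow, f = 64/Re with Re = ρVD/μ, so Darcy-Weisbach reduces to ΔP = 32μLV/D². Solving for V: V = ΔP·D²/(32μL) = 1540·(0.0127)²/(32·0.000912·92.6) = 0.09191 m/s.
Check: Re = ρVD/μ = 1030·0.09191·0.0127/0.000912 = 1318 < 2300, so the laminar assumption holds.
Q = V·A = 0.09191·(π/4·0.0127²) = 1.164e-05 m³/s = 0.0116 L/s.

Q ≈ 0.0116 L/s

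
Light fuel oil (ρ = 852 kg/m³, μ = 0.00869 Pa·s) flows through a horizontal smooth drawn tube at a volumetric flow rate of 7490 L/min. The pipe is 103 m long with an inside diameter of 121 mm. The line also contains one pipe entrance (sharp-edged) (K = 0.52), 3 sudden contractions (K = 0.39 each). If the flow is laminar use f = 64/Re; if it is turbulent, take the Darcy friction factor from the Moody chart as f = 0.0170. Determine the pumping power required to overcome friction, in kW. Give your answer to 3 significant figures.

P ≈ 101 kW

Q = 7490 L/min = 7490/60000 = 0.1248 m³/s.
Cross-sectional area A = πD²/4 = π(0.121)²/4 = 0.0115 m²; mean velocity V = Q/A = 0.1248/0.0115 = 10.86 m/s.
Reynolds number Re = ρVD/μ = 852 · 10.86 · 0.121 / 0.00869 = 1.288e+05.
Re > 4000 → turbulent; use the Moody-chart value f = 0.0170.
Total minor-loss coefficient ΣK = 1·0.52 + 3·0.39 = 1.69.
ΔP = [f·L/D + ΣK]·(ρV²/2) = [0.017·103/0.121 + 1.69]·(852·10.86²/2) = [14.47 + 1.69]·5.021e+04 = 8.114e+05 Pa.
Pumping power P = QΔP = 0.1248·8.114e+05 = 101300 W = 101 kW.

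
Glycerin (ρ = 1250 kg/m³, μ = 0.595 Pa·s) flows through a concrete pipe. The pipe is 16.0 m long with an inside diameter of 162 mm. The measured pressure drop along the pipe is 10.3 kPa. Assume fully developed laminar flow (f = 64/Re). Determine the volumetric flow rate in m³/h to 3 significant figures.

For laminar flow, f = 64/Re with Re = ρVD/μ, so Darcy-Weisbach reduces to ΔP = 32μLV/D². Solving for V: V = ΔP·D²/(32μL) = 1.03e+04·(0.162)²/(32·0.595·16) = 0.8873 m/s.
Check: Re = ρVD/μ = 1250·0.8873·0.162/0.595 = 302 < 2300, so the laminar assumption holds.
Q = V·A = 0.8873·(π/4·0.162²) = 0.01829 m³/s = 65.8 m³/h.

Q ≈ 65.8 m³/h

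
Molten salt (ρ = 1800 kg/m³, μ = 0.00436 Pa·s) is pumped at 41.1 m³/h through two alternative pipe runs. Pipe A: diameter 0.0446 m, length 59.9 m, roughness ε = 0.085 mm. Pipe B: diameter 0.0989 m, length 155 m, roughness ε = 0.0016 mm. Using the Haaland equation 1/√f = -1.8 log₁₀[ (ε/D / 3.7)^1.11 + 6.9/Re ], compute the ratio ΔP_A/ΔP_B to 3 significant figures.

ΔP_A/ΔP_B ≈ 25.4

Pipe A: V = Q/A = 0.01142/0.001562 = 7.308 m/s; Re = 1.346e+05; ε/D = 0.00191; Haaland → f = 0.02435; ΔP_A = f(L/D)(ρV²/2) = 1.572e+06 Pa.
Pipe B: V = Q/A = 0.01142/0.007682 = 1.486 m/s; Re = 6.068e+04; ε/D = 1.62e-05; Haaland → f = 0.01988; ΔP_B = f(L/D)(ρV²/2) = 6.194e+04 Pa.
ΔP_A/ΔP_B = 1.572e+06/6.194e+04 = 25.4.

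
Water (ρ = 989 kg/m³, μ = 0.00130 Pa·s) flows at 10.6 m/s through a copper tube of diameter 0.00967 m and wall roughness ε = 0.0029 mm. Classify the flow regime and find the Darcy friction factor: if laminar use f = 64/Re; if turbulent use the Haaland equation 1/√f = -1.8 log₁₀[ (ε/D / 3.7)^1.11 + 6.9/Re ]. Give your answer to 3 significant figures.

Re = ρVD/μ = 989·10.6·0.00967/0.0013 = 7.798e+04.
Re > 4000 → turbulent. ε/D = 2.9e-06/0.00967 = 0.0003; Haaland: 1/√f = -1.8 log₁₀[2.88e-05 + 8.85e-05] = 7.076, so f = 0.01997.

f ≈ 0.0200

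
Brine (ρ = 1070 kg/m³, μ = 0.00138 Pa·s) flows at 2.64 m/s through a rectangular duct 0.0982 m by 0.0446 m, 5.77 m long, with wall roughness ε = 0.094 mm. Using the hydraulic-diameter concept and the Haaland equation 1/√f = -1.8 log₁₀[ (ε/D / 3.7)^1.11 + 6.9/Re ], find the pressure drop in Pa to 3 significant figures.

Hydraulic diameter D_h = 4A/P = 4·(0.0982·0.0446)/(2·(0.0982+0.0446)) = 0.01752/0.2856 = 0.06134 m.
Re = ρVD_h/μ = 1070·2.64·0.06134/0.00138 = 1.256e+05.
ε/D_h = 9.4e-05/0.06134 = 0.00153; Haaland gives 1/√f = -1.8 log₁₀[0.000176+5.5e-05] = 6.546, so f = 0.02334.
ΔP = f(L/D_h)(ρV²/2) = 0.02334·5.77/0.06134·3729 = 8185 Pa.

ΔP ≈ 8180 Pa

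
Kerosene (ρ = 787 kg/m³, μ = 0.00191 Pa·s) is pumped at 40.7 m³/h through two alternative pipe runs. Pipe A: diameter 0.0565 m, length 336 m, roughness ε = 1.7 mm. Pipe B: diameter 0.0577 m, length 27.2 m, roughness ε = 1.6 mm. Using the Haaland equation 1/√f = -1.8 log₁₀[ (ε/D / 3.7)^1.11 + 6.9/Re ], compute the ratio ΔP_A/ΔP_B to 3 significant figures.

ΔP_A/ΔP_B ≈ 14.2

Pipe A: V = Q/A = 0.01131/0.002507 = 4.509 m/s; Re = 1.05e+05; ε/D = 0.0301; Haaland → f = 0.05765; ΔP_A = f(L/D)(ρV²/2) = 2.743e+06 Pa.
Pipe B: V = Q/A = 0.01131/0.002615 = 4.324 m/s; Re = 1.028e+05; ε/D = 0.0277; Haaland → f = 0.05577; ΔP_B = f(L/D)(ρV²/2) = 1.934e+05 Pa.
ΔP_A/ΔP_B = 2.743e+06/1.934e+05 = 14.2.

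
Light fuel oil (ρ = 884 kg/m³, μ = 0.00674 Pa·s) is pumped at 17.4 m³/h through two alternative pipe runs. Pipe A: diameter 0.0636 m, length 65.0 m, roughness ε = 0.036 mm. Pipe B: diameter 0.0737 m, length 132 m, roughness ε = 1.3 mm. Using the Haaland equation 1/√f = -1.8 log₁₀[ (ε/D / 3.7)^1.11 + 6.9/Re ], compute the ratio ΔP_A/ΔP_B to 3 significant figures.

ΔP_A/ΔP_B ≈ 0.612

Pipe A: V = Q/A = 0.004833/0.003177 = 1.521 m/s; Re = 1.269e+04; ε/D = 0.000566; Haaland → f = 0.02976; ΔP_A = f(L/D)(ρV²/2) = 3.112e+04 Pa.
Pipe B: V = Q/A = 0.004833/0.004266 = 1.133 m/s; Re = 1.095e+04; ε/D = 0.0176; Haaland → f = 0.05; ΔP_B = f(L/D)(ρV²/2) = 5.081e+04 Pa.
ΔP_A/ΔP_B = 3.112e+04/5.081e+04 = 0.612.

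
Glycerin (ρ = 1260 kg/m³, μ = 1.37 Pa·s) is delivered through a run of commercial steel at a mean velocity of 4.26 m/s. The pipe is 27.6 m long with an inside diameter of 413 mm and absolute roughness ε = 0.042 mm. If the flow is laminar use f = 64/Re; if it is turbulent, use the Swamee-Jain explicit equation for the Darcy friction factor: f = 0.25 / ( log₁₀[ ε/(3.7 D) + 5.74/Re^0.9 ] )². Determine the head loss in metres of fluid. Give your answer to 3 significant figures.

Reynolds number Re = ρVD/μ = 1260 · 4.26 · 0.413 / 1.37 = 1618.
Re < 2300 → laminar flow, so f = 64/Re = 64/1618 = 0.03955 (the turbulent correlation is not needed).
Darcy-Weisbach: ΔP = f(L/D)(ρV²/2) = 0.03955·(27.6/0.413)·(1260·4.26²/2) = 0.03955·66.83·1.143e+04 = 3.022e+04 Pa.
Head loss h_f = ΔP/(ρg) = 3.022e+04/(1260·9.81) = 2.44 m.

h_f ≈ 2.44 m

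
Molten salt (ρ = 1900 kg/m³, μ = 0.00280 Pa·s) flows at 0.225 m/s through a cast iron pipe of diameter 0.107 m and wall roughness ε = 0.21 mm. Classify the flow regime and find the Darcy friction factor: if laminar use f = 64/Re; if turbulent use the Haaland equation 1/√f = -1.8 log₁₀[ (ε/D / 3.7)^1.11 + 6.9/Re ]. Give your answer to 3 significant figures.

f ≈ 0.0304

Re = ρVD/μ = 1900·0.225·0.107/0.0028 = 1.634e+04.
Re > 4000 → turbulent. ε/D = 0.00021/0.107 = 0.00196; Haaland: 1/√f = -1.8 log₁₀[0.000231 + 0.000422] = 5.732, so f = 0.03043.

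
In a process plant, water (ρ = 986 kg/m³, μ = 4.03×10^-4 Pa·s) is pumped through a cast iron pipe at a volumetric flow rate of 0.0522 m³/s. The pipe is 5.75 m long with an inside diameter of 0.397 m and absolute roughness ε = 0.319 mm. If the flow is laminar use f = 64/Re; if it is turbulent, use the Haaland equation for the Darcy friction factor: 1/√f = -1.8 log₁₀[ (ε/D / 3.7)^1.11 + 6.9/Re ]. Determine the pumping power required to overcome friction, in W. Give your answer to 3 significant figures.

Cross-sectional area A = πD²/4 = π(0.397)²/4 = 0.1238 m²; mean velocity V = Q/A = 0.0522/0.1238 = 0.4217 m/s.
Reynolds number Re = ρVD/μ = 986 · 0.4217 · 0.397 / 0.000403 = 4.096e+05.
Re > 4000 → turbulent. Relative roughness ε/D = 0.000319/0.397 = 0.000804. Haaland: 1/√f = -1.8 log₁₀[(0.000804/3.7)^1.11 + 6.9/4.096e+05] = -1.8 log₁₀[8.59e-05 + 1.68e-05] = 7.179, so f = 0.0194.
Darcy-Weisbach: ΔP = f(L/D)(ρV²/2) = 0.0194·(5.75/0.397)·(986·0.4217²/2) = 0.0194·14.48·87.67 = 24.64 Pa.
Pumping power P = QΔP = 0.0522·24.64 = 1.286 W = 1.29 W.

P ≈ 1.29 W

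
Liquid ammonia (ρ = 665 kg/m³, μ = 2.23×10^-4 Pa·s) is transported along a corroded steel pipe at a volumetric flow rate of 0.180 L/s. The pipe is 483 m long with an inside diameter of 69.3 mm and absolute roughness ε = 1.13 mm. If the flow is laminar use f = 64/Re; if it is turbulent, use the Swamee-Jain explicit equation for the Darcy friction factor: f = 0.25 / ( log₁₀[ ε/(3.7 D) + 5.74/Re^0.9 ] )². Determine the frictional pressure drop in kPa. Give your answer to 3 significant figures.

Q = 0.180 L/s = 0.180/1000 = 0.00018 m³/s.
Cross-sectional area A = πD²/4 = π(0.0693)²/4 = 0.003772 m²; mean velocity V = Q/A = 0.00018/0.003772 = 0.04772 m/s.
Reynolds number Re = ρVD/μ = 665 · 0.04772 · 0.0693 / 0.000223 = 9862.
Re > 4000 → turbulent. Relative roughness ε/D = 0.00113/0.0693 = 0.0163. Swamee-Jain: f = 0.25/(log₁₀[0.0163/3.7 + 5.74/9862^0.9])² = 0.25/(log₁₀[0.00441 + 0.00146])² = 0.25/(-2.232)² = 0.0502.
Darcy-Weisbach: ΔP = f(L/D)(ρV²/2) = 0.0502·(483/0.0693)·(665·0.04772²/2) = 0.0502·6970·0.7572 = 264.9 Pa.
ΔP = 264.9 Pa = 0.265 kPa.

ΔP ≈ 0.265 kPa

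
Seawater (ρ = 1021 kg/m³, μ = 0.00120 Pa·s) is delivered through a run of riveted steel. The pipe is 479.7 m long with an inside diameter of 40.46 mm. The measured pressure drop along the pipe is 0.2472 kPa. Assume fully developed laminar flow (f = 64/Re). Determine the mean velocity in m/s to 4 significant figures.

V ≈ 0.02197 m/s

For laminar flow, f = 64/Re with Re = ρVD/μ, so Darcy-Weisbach reduces to ΔP = 32μLV/D². Solving for V: V = ΔP·D²/(32μL) = 247.2·(0.04046)²/(32·0.0012·479.7) = 0.02197 m/s.
Check: Re = ρVD/μ = 1021·0.02197·0.04046/0.0012 = 756.3 < 2300, so the laminar assumption holds.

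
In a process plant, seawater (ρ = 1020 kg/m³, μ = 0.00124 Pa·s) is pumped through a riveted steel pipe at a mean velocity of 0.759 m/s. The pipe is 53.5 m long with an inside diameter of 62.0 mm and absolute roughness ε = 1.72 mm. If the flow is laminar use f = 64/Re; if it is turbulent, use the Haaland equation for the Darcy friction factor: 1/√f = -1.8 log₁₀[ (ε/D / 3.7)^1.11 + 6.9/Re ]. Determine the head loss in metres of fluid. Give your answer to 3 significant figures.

Reynolds number Re = ρVD/μ = 1020 · 0.759 · 0.062 / 0.00124 = 3.871e+04.
Re > 4000 → turbulent. Relative roughness ε/D = 0.00172/0.062 = 0.0277. Haaland: 1/√f = -1.8 log₁₀[(0.0277/3.7)^1.11 + 6.9/3.871e+04] = -1.8 log₁₀[0.00438 + 0.000178] = 4.215, so f = 0.0563.
Darcy-Weisbach: ΔP = f(L/D)(ρV²/2) = 0.0563·(53.5/0.062)·(1020·0.759²/2) = 0.0563·862.9·293.8 = 1.427e+04 Pa.
Head loss h_f = ΔP/(ρg) = 1.427e+04/(1020·9.81) = 1.43 m.

h_f ≈ 1.43 m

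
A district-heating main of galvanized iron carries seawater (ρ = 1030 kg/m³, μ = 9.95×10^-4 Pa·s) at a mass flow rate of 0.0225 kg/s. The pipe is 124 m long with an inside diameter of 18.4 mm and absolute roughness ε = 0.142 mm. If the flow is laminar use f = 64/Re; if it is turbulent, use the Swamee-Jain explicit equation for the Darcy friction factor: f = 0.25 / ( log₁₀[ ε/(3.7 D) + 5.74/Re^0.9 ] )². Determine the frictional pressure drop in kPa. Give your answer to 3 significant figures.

A = πD²/4 = π(0.0184)²/4 = 0.0002659 m²; mean velocity V = ṁ/(ρA) = 0.0225/(1030 · 0.0002659) = 0.08215 m/s.
Reynolds number Re = ρVD/μ = 1030 · 0.08215 · 0.0184 / 0.000995 = 1565.
Re < 2300 → laminar flow, so f = 64/Re = 64/1565 = 0.0409 (the turbulent correlation is not needed).
Darcy-Weisbach: ΔP = f(L/D)(ρV²/2) = 0.0409·(124/0.0184)·(1030·0.08215²/2) = 0.0409·6739·3.476 = 958 Pa.
ΔP = 958 Pa = 0.958 kPa.

ΔP ≈ 0.958 kPa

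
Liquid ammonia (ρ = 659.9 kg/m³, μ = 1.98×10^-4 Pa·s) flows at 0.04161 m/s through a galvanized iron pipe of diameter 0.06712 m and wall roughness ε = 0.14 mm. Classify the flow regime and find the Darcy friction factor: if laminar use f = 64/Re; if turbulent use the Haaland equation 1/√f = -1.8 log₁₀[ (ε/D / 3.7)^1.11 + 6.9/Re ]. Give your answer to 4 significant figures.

f ≈ 0.03418

Re = ρVD/μ = 659.9·0.04161·0.06712/0.000198 = 9308.
Re > 4000 → turbulent. ε/D = 0.00014/0.06712 = 0.00209; Haaland: 1/√f = -1.8 log₁₀[0.000248 + 0.000741] = 5.409, so f = 0.03418.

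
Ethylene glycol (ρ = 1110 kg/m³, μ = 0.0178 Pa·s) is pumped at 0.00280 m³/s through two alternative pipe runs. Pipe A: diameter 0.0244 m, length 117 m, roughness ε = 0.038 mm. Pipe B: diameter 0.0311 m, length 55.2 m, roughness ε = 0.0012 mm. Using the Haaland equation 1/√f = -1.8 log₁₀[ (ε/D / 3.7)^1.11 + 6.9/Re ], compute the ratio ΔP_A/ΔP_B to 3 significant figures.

Pipe A: V = Q/A = 0.0028/0.0004676 = 5.988 m/s; Re = 9111; ε/D = 0.00156; Haaland → f = 0.03365; ΔP_A = f(L/D)(ρV²/2) = 3.211e+06 Pa.
Pipe B: V = Q/A = 0.0028/0.0007596 = 3.686 m/s; Re = 7148; ε/D = 3.86e-05; Haaland → f = 0.03397; ΔP_B = f(L/D)(ρV²/2) = 4.547e+05 Pa.
ΔP_A/ΔP_B = 3.211e+06/4.547e+05 = 7.06.

ΔP_A/ΔP_B ≈ 7.06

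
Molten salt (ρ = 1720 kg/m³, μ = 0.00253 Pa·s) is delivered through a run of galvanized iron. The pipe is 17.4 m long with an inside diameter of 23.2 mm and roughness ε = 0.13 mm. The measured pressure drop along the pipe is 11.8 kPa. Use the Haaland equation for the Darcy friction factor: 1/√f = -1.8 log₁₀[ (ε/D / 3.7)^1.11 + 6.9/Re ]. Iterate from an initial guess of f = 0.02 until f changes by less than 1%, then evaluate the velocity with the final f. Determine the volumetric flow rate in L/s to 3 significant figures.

Q ≈ 0.295 L/s

Rearranging Darcy-Weisbach: V = √(2·ΔP·D/(f·L·ρ)). With ε/D = 0.00013/0.0232 = 0.0056, iterate starting from f = 0.02:
  f = 0.02 → V = √(2·1.18e+04·0.0232/(0.02·17.4·1720)) = 0.9564 m/s; Re = ρVD/μ = 1.508e+04; f → 0.03617
  f = 0.03617 → V = 0.7112 m/s; Re = 1.122e+04; f → 0.03753
  f = 0.03753 → V = 0.6981 m/s; Re = 1.101e+04; f → 0.03763
Converged (Δf/f < 1%). With the final f = 0.03763: V = √(2·1.18e+04·0.0232/(0.03763·17.4·1720)) = 0.6973 m/s.
Q = V·A = 0.6973·(π/4·0.0232²) = 0.0002948 m³/s = 0.295 L/s.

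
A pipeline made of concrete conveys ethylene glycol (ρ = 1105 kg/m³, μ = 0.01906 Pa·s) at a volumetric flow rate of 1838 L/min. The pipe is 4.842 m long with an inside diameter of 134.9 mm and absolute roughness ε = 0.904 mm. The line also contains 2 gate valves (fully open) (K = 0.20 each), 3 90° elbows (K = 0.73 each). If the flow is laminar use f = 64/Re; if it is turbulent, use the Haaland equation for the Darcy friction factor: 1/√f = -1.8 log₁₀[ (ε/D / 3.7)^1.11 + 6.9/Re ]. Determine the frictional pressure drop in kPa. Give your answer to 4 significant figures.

Q = 1838 L/min = 1838/60000 = 0.03063 m³/s.
Cross-sectional area A = πD²/4 = π(0.1349)²/4 = 0.01429 m²; mean velocity V = Q/A = 0.03063/0.01429 = 2.143 m/s.
Reynolds number Re = ρVD/μ = 1105 · 2.143 · 0.1349 / 0.0191 = 1.676e+04.
Re > 4000 → turbulent. Relative roughness ε/D = 0.000904/0.1349 = 0.0067. Haaland: 1/√f = -1.8 log₁₀[(0.0067/3.7)^1.11 + 6.9/1.676e+04] = -1.8 log₁₀[0.000904 + 0.000412] = 5.185, so f = 0.03719.
Total minor-loss coefficient ΣK = 2·0.2 + 3·0.73 = 2.59.
ΔP = [f·L/D + ΣK]·(ρV²/2) = [0.03719·4.842/0.1349 + 2.59]·(1105·2.143²/2) = [1.335 + 2.59]·2538 = 9961 Pa.
ΔP = 9961 Pa = 9.961 kPa.

ΔP ≈ 9.961 kPa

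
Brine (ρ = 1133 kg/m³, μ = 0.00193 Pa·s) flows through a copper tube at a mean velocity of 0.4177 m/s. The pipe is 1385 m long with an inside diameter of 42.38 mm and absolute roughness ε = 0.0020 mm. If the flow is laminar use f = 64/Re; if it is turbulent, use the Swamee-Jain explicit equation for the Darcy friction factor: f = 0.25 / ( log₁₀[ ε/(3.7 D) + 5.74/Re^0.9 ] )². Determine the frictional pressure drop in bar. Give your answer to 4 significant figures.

Reynolds number Re = ρVD/μ = 1133 · 0.4177 · 0.04238 / 0.00193 = 1.039e+04.
Re > 4000 → turbulent. Relative roughness ε/D = 2e-06/0.04238 = 4.72e-05. Swamee-Jain: f = 0.25/(log₁₀[4.72e-05/3.7 + 5.74/1.039e+04^0.9])² = 0.25/(log₁₀[1.28e-05 + 0.00139])² = 0.25/(-2.852)² = 0.03073.
Darcy-Weisbach: ΔP = f(L/D)(ρV²/2) = 0.03073·(1385/0.04238)·(1133·0.4177²/2) = 0.03073·3.268e+04·98.84 = 9.927e+04 Pa.
ΔP = 9.927e+04 Pa = 0.9927 bar.

ΔP ≈ 0.9927 bar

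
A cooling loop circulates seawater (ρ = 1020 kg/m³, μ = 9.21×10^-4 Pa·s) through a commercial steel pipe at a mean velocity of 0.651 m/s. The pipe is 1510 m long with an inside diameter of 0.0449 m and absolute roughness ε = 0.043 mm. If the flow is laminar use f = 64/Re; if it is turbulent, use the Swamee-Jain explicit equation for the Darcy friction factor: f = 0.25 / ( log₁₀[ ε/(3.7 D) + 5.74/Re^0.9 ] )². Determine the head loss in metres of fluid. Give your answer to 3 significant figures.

Reynolds number Re = ρVD/μ = 1020 · 0.651 · 0.0449 / 0.000921 = 3.237e+04.
Re > 4000 → turbulent. Relative roughness ε/D = 4.3e-05/0.0449 = 0.000958. Swamee-Jain: f = 0.25/(log₁₀[0.000958/3.7 + 5.74/3.237e+04^0.9])² = 0.25/(log₁₀[0.000259 + 0.000501])² = 0.25/(-3.119)² = 0.02569.
Darcy-Weisbach: ΔP = f(L/D)(ρV²/2) = 0.02569·(1510/0.0449)·(1020·0.651²/2) = 0.02569·3.363e+04·216.1 = 1.868e+05 Pa.
Head loss h_f = ΔP/(ρg) = 1.868e+05/(1020·9.81) = 18.7 m.

h_f ≈ 18.7 m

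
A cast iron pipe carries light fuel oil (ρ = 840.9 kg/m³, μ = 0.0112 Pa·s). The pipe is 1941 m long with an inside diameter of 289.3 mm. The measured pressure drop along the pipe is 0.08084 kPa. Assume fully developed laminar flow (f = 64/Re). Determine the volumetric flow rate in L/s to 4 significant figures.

Q ≈ 0.6393 L/s

For laminar flow, f = 64/Re with Re = ρVD/μ, so Darcy-Weisbach reduces to ΔP = 32μLV/D². Solving for V: V = ΔP·D²/(32μL) = 80.84·(0.2893)²/(32·0.0112·1941) = 0.009726 m/s.
Check: Re = ρVD/μ = 840.9·0.009726·0.2893/0.0112 = 211.3 < 2300, so the laminar assumption holds.
Q = V·A = 0.009726·(π/4·0.2893²) = 0.0006393 m³/s = 0.6393 L/s.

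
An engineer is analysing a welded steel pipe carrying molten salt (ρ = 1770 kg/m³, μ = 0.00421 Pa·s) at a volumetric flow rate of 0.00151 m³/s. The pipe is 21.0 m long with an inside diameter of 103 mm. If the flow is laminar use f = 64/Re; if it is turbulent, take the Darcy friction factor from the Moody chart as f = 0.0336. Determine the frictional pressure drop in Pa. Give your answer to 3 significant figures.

Cross-sectional area A = πD²/4 = π(0.103)²/4 = 0.008332 m²; mean velocity V = Q/A = 0.00151/0.008332 = 0.1812 m/s.
Reynolds number Re = ρVD/μ = 1770 · 0.1812 · 0.103 / 0.00421 = 7848.
Re > 4000 → turbulent; use the Moody-chart value f = 0.0336.
Darcy-Weisbach: ΔP = f(L/D)(ρV²/2) = 0.0336·(21/0.103)·(1770·0.1812²/2) = 0.0336·203.9·29.06 = 199.1 Pa.

ΔP ≈ 199 Pa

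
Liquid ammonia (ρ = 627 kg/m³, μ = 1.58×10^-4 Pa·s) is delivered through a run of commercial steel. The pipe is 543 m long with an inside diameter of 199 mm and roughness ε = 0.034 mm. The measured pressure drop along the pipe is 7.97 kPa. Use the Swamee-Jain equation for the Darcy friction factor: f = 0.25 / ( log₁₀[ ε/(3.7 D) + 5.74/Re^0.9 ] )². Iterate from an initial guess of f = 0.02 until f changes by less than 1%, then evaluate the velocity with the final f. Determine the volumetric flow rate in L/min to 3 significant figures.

Rearranging Darcy-Weisbach: V = √(2·ΔP·D/(f·L·ρ)). With ε/D = 3.4e-05/0.199 = 0.000171, iterate starting from f = 0.02:
  f = 0.02 → V = √(2·7970·0.199/(0.02·543·627)) = 0.6825 m/s; Re = ρVD/μ = 5.39e+05; f → 0.01513
  f = 0.01513 → V = 0.7848 m/s; Re = 6.198e+05; f → 0.01495
  f = 0.01495 → V = 0.7895 m/s; Re = 6.235e+05; f → 0.01494
Converged (Δf/f < 1%). With the final f = 0.01494: V = √(2·7970·0.199/(0.01494·543·627)) = 0.7897 m/s.
Q = V·A = 0.7897·(π/4·0.199²) = 0.02456 m³/s = 1470 L/min.

Q ≈ 1470 L/min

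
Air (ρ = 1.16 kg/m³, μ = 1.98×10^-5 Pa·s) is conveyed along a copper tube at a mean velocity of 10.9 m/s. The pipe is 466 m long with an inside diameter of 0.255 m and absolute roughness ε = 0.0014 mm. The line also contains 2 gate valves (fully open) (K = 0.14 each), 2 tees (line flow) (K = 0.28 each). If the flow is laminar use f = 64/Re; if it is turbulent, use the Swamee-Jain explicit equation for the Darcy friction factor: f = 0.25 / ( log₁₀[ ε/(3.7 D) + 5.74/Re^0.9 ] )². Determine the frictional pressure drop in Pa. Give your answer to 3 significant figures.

Reynolds number Re = ρVD/μ = 1.16 · 10.9 · 0.255 / 1.98e-05 = 1.628e+05.
Re > 4000 → turbulent. Relative roughness ε/D = 1.4e-06/0.255 = 5.49e-06. Swamee-Jain: f = 0.25/(log₁₀[5.49e-06/3.7 + 5.74/1.628e+05^0.9])² = 0.25/(log₁₀[1.48e-06 + 0.000117])² = 0.25/(-3.926)² = 0.01622.
Total minor-loss coefficient ΣK = 2·0.14 + 2·0.28 = 0.84.
ΔP = [f·L/D + ΣK]·(ρV²/2) = [0.01622·466/0.255 + 0.84]·(1.16·10.9²/2) = [29.64 + 0.84]·68.91 = 2100 Pa.

ΔP ≈ 2100 Pa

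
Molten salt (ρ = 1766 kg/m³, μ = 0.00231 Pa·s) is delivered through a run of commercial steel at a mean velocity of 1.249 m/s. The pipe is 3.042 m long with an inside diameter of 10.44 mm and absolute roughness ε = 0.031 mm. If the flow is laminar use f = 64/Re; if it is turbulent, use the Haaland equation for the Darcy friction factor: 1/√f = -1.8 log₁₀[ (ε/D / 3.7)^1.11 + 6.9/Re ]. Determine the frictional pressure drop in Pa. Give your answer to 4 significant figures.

Reynolds number Re = ρVD/μ = 1766 · 1.249 · 0.01044 / 0.00231 = 9969.
Re > 4000 → turbulent. Relative roughness ε/D = 3.1e-05/0.01044 = 0.00297. Haaland: 1/√f = -1.8 log₁₀[(0.00297/3.7)^1.11 + 6.9/9969] = -1.8 log₁₀[0.000366 + 0.000692] = 5.356, so f = 0.03487.
Darcy-Weisbach: ΔP = f(L/D)(ρV²/2) = 0.03487·(3.042/0.01044)·(1766·1.249²/2) = 0.03487·291.4·1377 = 1.399e+04 Pa.

ΔP ≈ 13990 Pa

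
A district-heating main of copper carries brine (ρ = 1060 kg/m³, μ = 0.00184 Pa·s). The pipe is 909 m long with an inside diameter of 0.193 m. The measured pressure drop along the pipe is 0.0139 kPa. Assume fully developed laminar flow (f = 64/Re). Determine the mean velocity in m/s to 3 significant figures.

V ≈ 0.00967 m/s

For laminar flow, f = 64/Re with Re = ρVD/μ, so Darcy-Weisbach reduces to ΔP = 32μLV/D². Solving for V: V = ΔP·D²/(32μL) = 13.9·(0.193)²/(32·0.00184·909) = 0.009674 m/s.
Check: Re = ρVD/μ = 1060·0.009674·0.193/0.00184 = 1076 < 2300, so the laminar assumption holds.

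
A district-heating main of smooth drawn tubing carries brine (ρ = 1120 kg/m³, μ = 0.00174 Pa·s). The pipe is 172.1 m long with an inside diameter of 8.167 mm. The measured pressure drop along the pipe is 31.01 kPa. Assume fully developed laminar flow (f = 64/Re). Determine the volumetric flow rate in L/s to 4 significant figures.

Q ≈ 0.01131 L/s

For laminar flow, f = 64/Re with Re = ρVD/μ, so Darcy-Weisbach reduces to ΔP = 32μLV/D². Solving for V: V = ΔP·D²/(32μL) = 3.101e+04·(0.008167)²/(32·0.00174·172.1) = 0.2158 m/s.
Check: Re = ρVD/μ = 1120·0.2158·0.008167/0.00174 = 1135 < 2300, so the laminar assumption holds.
Q = V·A = 0.2158·(π/4·0.008167²) = 1.131e-05 m³/s = 0.01131 L/s.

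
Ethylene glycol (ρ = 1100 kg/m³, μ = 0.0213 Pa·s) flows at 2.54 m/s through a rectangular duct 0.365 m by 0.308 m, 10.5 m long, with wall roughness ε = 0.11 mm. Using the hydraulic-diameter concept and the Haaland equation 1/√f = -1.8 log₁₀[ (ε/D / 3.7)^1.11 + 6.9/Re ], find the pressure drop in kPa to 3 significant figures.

Hydraulic diameter D_h = 4A/P = 4·(0.365·0.308)/(2·(0.365+0.308)) = 0.4497/1.346 = 0.3341 m.
Re = ρVD_h/μ = 1100·2.54·0.3341/0.0213 = 4.382e+04.
ε/D_h = 0.00011/0.3341 = 0.000329; Haaland gives 1/√f = -1.8 log₁₀[3.19e-05+0.000157] = 6.701, so f = 0.02227.
ΔP = f(L/D_h)(ρV²/2) = 0.02227·10.5/0.3341·3548 = 2484 Pa.
ΔP = 2.48 kPa.

ΔP ≈ 2.48 kPa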